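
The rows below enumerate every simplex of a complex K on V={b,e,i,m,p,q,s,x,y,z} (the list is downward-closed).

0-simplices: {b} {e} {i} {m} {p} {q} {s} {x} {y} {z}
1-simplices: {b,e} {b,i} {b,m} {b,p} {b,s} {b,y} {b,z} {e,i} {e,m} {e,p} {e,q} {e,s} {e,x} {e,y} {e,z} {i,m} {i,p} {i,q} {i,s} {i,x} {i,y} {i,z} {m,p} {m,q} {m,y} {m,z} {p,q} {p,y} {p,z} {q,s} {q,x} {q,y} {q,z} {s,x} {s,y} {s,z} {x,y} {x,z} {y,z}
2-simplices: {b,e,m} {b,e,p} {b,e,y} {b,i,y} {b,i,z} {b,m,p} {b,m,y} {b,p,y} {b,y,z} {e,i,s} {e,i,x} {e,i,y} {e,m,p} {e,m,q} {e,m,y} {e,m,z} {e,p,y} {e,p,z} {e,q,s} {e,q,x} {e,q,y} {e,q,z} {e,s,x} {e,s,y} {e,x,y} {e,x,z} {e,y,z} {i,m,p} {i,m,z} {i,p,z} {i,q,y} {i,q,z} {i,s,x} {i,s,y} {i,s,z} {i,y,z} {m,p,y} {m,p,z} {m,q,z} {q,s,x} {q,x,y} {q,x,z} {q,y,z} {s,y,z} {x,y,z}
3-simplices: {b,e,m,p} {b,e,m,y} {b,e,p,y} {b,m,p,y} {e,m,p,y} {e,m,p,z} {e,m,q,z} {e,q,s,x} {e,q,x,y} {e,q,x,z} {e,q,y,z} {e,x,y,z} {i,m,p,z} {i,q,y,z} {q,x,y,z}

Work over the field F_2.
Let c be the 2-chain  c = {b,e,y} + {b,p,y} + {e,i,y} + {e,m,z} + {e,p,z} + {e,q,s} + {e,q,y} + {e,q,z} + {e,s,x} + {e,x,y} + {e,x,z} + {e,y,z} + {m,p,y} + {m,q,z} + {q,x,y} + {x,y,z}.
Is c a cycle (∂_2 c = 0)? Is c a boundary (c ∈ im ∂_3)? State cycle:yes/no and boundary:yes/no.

cycle:no boundary:no

n_0=10 n_1=39 n_2=45 n_3=15  [Z2]
∂1: piv[be,bi,bm,bp,bs,by,bz,eq,ex] rk=9  ker:ei,em,ep,es,ey,ez,im,ip,iq,is,ix,iy,iz,mp,mq,my,mz,pq,py,pz,qs,qx,qy,qz,sx,sy,sz,xy,xz,yz
∂2: piv[bem,bep,bey,biy,biz,bmp,bmy,bpy,byz,eis,eix,eiy,emq,emz,epz,eqs,eqx,eqy,eqz,esx,esy,exy,exz,eyz,imp,imz,iqy,isz] rk=28  ker:emp,emy,epy,ipz,iqz,isx,isy,iyz,mpy,mpz,mqz,qsx,qxy,qxz,qyz,syz,xyz
∂3: piv[bemp,bemy,bepy,bmpy,empz,emqz,eqsx,eqxy,eqxz,eqyz,exyz,impz,iqyz] rk=13  ker:empy,qxyz
∂2c = {b,e} + {b,p} + {e,i} + {e,m} + {e,p} + {e,q} + {e,x} + {e,y} + {e,z} + {i,y} + {m,p} + {m,q} + {m,y} + {p,z} + {q,s} + {q,x} + {s,x} + {x,y}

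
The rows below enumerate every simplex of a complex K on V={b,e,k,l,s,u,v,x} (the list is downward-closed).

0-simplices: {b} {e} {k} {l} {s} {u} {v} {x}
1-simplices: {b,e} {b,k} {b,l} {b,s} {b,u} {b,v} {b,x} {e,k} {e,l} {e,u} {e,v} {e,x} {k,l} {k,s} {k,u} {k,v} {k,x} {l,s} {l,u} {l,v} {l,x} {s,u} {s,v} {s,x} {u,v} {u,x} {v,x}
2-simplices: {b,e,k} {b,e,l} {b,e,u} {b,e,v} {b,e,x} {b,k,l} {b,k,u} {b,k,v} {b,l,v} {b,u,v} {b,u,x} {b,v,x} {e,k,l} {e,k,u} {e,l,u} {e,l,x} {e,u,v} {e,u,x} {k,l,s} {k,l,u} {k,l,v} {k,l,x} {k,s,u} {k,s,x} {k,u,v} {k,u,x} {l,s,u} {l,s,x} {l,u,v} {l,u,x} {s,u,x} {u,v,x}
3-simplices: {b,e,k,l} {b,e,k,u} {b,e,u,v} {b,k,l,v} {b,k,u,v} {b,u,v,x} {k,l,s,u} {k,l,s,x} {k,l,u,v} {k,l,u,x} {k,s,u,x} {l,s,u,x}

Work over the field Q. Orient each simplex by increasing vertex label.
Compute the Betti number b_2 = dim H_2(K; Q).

b_2=3

n_0=8 n_1=27 n_2=32 n_3=12  [Q]
∂1: piv[be,bk,bl,bs,bu,bv,bx] rk=7  ker:ek,el,eu,ev,ex,kl,ks,ku,kv,kx,ls,lu,lv,lx,su,sv,sx,uv,ux,vx
∂2: piv[bek,bel,beu,bev,bex,bkl,bku,bkv,blv,buv,bux,bvx,elu,elx,kls,klx,ksu,ksx] rk=18  ker:ekl,eku,euv,eux,klu,klv,kuv,kux,lsu,lsx,luv,lux,sux,uvx
∂3: piv[bekl,beku,beuv,bklv,bkuv,buvx,klsu,klsx,kluv,klux,ksux] rk=11  ker:lsux
b_2=(32−18)−11=3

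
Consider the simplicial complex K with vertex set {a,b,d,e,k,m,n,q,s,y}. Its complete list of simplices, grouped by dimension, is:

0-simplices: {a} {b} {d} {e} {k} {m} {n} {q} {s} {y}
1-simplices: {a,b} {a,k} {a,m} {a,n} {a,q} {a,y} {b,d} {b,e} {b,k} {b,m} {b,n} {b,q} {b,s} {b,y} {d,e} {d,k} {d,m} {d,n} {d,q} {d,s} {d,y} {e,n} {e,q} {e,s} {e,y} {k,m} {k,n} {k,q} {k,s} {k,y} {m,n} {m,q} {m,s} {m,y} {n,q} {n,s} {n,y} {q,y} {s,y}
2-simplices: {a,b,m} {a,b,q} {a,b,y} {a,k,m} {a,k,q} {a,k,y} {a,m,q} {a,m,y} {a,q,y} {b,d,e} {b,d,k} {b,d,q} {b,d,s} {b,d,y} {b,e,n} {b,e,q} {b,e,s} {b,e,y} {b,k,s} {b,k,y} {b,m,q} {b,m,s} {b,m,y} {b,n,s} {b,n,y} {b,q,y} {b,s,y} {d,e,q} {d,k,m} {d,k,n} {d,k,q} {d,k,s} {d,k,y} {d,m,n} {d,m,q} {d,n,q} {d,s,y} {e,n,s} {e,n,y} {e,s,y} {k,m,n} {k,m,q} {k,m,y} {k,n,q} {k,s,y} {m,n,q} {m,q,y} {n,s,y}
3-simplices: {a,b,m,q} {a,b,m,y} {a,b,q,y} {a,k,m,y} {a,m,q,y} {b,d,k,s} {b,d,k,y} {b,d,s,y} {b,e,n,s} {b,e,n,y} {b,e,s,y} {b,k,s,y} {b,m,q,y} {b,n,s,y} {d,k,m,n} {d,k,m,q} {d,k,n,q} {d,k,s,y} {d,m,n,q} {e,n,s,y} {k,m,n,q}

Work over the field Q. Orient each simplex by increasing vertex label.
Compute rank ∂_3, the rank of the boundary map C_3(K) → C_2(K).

rank∂_3=17

n_0=10 n_1=39 n_2=48 n_3=21  [Q]
∂1: piv[ab,ak,am,an,aq,ay,bd,be,bs] rk=9  ker:bk,bm,bn,bq,by,de,dk,dm,dn,dq,ds,dy,en,eq,es,ey,km,kn,kq,ks,ky,mn,mq,ms,my,nq,ns,ny,qy,sy
∂2: piv[abm,abq,aby,akm,akq,aky,amq,amy,aqy,bde,bdk,bdq,bds,bdy,ben,beq,bes,bey,bks,bky,bms,bns,bny,bsy,dkm,dkn,dmn,dnq] rk=28  ker:bmq,bmy,bqy,deq,dkq,dks,dky,dmq,dsy,ens,eny,esy,kmn,kmq,kmy,knq,ksy,mnq,mqy,nsy
∂3: piv[abmq,abmy,abqy,akmy,amqy,bdks,bdky,bdsy,bens,beny,besy,bksy,bnsy,dkmn,dkmq,dknq,dmnq] rk=17  ker:bmqy,dksy,ensy,kmnq
rk∂_3=17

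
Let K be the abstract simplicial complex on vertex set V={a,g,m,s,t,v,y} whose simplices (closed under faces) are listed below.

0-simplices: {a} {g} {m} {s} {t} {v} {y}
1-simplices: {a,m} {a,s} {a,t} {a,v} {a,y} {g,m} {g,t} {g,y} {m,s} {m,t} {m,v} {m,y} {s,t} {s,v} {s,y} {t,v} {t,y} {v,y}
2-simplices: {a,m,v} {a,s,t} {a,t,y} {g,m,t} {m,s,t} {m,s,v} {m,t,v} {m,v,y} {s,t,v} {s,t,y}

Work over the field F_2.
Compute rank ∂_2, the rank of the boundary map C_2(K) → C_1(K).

n_0=7 n_1=18 n_2=10  [Z2]
∂1: piv[am,as,at,av,ay,gm] rk=6  ker:gt,gy,ms,mt,mv,my,st,sv,sy,tv,ty,vy
∂2: piv[amv,ast,aty,gmt,mst,msv,mtv,mvy,sty] rk=9  ker:stv
rk∂_2=9

rank∂_2=9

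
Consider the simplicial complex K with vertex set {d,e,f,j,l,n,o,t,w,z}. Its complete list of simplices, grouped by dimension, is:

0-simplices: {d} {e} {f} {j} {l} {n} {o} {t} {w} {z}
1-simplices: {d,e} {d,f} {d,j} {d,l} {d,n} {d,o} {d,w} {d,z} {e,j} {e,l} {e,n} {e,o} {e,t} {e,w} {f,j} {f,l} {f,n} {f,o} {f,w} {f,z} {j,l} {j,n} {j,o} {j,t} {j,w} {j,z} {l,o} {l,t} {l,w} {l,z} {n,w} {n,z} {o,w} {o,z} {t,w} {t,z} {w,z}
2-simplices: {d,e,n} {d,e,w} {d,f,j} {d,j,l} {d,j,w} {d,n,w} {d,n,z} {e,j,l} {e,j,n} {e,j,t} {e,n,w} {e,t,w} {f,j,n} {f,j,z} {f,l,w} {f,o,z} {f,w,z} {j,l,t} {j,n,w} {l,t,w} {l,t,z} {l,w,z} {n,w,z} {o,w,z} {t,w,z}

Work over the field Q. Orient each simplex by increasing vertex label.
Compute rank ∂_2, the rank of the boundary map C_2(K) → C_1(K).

n_0=10 n_1=37 n_2=25  [Q]
∂1: piv[de,df,dj,dl,dn,do,dw,dz,et] rk=9  ker:ej,el,en,eo,ew,fj,fl,fn,fo,fw,fz,jl,jn,jo,jt,jw,jz,lo,lt,lw,lz,nw,nz,ow,oz,tw,tz,wz
∂2: piv[den,dew,dfj,djl,djw,dnw,dnz,ejl,ejn,ejt,etw,fjn,fjz,flw,foz,fwz,jlt,jnw,ltw,ltz,lwz,nwz,owz] rk=23  ker:enw,twz
rk∂_2=23

rank∂_2=23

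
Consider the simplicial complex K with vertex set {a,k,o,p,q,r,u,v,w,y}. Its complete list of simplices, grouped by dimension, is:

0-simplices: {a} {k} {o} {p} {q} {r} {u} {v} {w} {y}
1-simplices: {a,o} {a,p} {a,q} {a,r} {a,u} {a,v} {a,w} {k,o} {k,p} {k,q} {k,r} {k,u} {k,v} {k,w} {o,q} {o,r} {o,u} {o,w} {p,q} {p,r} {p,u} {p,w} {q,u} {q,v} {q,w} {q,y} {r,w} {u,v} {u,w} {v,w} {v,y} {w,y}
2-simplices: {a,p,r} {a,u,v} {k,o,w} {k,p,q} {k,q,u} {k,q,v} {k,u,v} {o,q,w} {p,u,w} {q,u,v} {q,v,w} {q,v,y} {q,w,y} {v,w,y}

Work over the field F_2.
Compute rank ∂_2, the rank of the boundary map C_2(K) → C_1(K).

rank∂_2=12

n_0=10 n_1=32 n_2=14  [Z2]
∂1: piv[ao,ap,aq,ar,au,av,aw,ko,qy] rk=9  ker:kp,kq,kr,ku,kv,kw,oq,or,ou,ow,pq,pr,pu,pw,qu,qv,qw,rw,uv,uw,vw,vy,wy
∂2: piv[apr,auv,kow,kpq,kqu,kqv,kuv,oqw,puw,qvw,qvy,qwy] rk=12  ker:quv,vwy
rk∂_2=12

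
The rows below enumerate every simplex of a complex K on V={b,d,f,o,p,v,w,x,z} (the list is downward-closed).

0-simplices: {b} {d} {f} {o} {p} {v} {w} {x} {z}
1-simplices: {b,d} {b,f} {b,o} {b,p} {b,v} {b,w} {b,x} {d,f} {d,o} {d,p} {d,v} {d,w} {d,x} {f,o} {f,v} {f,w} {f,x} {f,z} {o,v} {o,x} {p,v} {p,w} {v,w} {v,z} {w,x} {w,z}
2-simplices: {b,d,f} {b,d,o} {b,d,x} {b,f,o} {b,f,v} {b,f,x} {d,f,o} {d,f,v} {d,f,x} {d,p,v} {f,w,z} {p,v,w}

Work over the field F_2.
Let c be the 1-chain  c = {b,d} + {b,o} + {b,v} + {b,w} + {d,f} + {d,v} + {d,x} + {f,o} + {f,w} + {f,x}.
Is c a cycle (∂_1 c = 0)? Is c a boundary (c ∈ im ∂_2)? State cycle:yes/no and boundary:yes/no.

cycle:yes boundary:no

n_0=9 n_1=26 n_2=12  [Z2]
∂1: piv[bd,bf,bo,bp,bv,bw,bx,fz] rk=8  ker:df,do,dp,dv,dw,dx,fo,fv,fw,fx,ov,ox,pv,pw,vw,vz,wx,wz
∂2: piv[bdf,bdo,bdx,bfo,bfv,bfx,dfv,dpv,fwz,pvw] rk=10  ker:dfo,dfx
∂1c = 0
c vs im∂2: residual ≠ 0 ⇒ not boundary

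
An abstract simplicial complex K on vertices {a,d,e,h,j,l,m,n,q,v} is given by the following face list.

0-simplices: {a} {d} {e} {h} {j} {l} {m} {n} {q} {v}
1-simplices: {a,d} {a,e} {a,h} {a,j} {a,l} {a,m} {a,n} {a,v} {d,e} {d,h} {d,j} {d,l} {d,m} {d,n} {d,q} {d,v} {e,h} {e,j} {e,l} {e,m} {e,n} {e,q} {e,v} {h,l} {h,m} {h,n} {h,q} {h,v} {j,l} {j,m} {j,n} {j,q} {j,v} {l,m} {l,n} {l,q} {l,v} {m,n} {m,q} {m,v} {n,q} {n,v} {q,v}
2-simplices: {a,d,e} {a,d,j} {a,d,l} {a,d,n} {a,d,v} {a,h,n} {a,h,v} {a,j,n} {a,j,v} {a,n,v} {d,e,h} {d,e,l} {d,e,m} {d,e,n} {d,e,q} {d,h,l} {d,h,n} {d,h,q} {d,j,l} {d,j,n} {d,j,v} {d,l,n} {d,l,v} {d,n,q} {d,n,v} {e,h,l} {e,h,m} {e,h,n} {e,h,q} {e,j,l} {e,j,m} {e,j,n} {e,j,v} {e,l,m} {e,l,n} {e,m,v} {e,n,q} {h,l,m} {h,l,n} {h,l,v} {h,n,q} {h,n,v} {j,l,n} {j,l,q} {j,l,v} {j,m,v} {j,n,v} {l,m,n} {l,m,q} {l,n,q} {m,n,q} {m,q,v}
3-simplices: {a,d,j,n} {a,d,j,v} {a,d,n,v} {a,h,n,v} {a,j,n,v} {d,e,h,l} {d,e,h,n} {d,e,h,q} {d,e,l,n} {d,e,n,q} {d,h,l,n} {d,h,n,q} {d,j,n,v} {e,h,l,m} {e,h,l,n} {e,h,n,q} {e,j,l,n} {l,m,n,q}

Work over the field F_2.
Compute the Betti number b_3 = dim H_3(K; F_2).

n_0=10 n_1=43 n_2=52 n_3=18  [Z2]
∂1: piv[ad,ae,ah,aj,al,am,an,av,dq] rk=9  ker:de,dh,dj,dl,dm,dn,dv,eh,ej,el,em,en,eq,ev,hl,hm,hn,hq,hv,jl,jm,jn,jq,jv,lm,ln,lq,lv,mn,mq,mv,nq,nv,qv
∂2: piv[ade,adj,adl,adn,adv,ahn,ahv,ajn,ajv,anv,deh,del,dem,den,deq,dhl,dhn,dhq,djl,dln,dlv,dnq,ehm,ejl,ejm,ejv,elm,emv,jlq,lmn,lmq,lnq,mqv] rk=33  ker:djn,djv,dnv,ehl,ehn,ehq,ejn,eln,enq,hlm,hln,hlv,hnq,hnv,jln,jlv,jmv,jnv,mnq
∂3: piv[adjn,adjv,adnv,ahnv,ajnv,dehl,dehn,dehq,deln,denq,dhln,dhnq,ehlm,ejln,lmnq] rk=15  ker:djnv,ehln,ehnq
b_3=(18−15)−0=3

b_3=3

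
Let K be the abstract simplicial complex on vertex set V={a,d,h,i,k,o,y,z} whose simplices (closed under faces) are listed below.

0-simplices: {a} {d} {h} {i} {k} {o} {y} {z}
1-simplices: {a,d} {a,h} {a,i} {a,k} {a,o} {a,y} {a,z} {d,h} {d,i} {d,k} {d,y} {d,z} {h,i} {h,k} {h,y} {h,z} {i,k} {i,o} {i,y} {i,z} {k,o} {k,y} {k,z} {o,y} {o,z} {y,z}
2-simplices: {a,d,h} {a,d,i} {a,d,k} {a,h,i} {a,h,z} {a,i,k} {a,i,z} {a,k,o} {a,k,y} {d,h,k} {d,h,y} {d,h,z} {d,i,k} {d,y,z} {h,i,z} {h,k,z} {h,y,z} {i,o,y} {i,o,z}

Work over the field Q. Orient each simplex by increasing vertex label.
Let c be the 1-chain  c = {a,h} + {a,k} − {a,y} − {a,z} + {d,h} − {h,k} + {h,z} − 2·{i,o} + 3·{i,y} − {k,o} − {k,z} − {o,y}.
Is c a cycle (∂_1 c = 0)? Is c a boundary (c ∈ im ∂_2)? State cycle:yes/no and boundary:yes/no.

cycle:no boundary:no

n_0=8 n_1=26 n_2=19  [Q]
∂1: piv[ad,ah,ai,ak,ao,ay,az] rk=7  ker:dh,di,dk,dy,dz,hi,hk,hy,hz,ik,io,iy,iz,ko,ky,kz,oy,oz,yz
∂2: piv[adh,adi,adk,ahi,ahz,aik,aiz,ako,aky,dhk,dhy,dhz,dyz,hkz,ioy,ioz] rk=16  ker:dik,hiz,hyz
∂1c = −{d} + 2·{h} − {i} + 2·{k} − 2·{o} + {y} − {z}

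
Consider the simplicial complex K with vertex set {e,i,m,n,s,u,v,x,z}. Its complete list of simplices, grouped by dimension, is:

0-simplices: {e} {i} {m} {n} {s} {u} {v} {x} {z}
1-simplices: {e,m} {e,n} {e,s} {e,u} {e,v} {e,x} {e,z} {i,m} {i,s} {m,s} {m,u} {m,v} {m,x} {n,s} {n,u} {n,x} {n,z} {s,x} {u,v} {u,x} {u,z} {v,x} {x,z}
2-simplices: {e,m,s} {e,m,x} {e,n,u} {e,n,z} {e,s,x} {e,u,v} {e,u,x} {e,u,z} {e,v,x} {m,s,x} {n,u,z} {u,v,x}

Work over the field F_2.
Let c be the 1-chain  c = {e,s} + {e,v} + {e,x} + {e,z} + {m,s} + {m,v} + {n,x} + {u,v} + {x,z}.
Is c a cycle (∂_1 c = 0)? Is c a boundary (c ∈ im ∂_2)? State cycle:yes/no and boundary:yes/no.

cycle:no boundary:no

n_0=9 n_1=23 n_2=12  [Z2]
∂1: piv[em,en,es,eu,ev,ex,ez,im] rk=8  ker:is,ms,mu,mv,mx,ns,nu,nx,nz,sx,uv,ux,uz,vx,xz
∂2: piv[ems,emx,enu,enz,esx,euv,eux,euz,evx] rk=9  ker:msx,nuz,uvx
∂1c = {n} + {u} + {v} + {x}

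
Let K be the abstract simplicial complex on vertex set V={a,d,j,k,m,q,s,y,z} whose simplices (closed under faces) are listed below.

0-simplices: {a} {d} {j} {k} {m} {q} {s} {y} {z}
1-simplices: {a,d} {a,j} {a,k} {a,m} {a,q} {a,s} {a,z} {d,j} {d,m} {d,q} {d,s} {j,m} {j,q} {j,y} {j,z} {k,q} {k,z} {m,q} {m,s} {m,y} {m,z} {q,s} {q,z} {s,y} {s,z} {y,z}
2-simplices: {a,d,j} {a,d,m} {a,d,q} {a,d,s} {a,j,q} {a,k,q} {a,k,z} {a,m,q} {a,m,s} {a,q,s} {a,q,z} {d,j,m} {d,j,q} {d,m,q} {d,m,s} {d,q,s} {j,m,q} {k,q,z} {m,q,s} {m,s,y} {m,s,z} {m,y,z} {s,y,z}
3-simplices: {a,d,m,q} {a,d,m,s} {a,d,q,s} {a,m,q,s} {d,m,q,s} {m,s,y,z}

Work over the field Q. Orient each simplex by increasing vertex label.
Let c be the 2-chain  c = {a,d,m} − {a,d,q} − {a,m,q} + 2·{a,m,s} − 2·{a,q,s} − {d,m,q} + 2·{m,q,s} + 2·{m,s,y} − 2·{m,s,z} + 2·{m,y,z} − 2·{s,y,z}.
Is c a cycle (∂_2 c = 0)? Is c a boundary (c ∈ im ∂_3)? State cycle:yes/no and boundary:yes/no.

cycle:yes boundary:yes

n_0=9 n_1=26 n_2=23 n_3=6  [Q]
∂1: piv[ad,aj,ak,am,aq,as,az,jy] rk=8  ker:dj,dm,dq,ds,jm,jq,jz,kq,kz,mq,ms,my,mz,qs,qz,sy,sz,yz
∂2: piv[adj,adm,adq,ads,ajq,akq,akz,amq,ams,aqs,aqz,djm,msy,msz,myz] rk=15  ker:djq,dmq,dms,dqs,jmq,kqz,mqs,syz
∂3: piv[admq,adms,adqs,amqs,msyz] rk=5  ker:dmqs
∂2c = 0
c vs im∂3: reduces to 0 ⇒ boundary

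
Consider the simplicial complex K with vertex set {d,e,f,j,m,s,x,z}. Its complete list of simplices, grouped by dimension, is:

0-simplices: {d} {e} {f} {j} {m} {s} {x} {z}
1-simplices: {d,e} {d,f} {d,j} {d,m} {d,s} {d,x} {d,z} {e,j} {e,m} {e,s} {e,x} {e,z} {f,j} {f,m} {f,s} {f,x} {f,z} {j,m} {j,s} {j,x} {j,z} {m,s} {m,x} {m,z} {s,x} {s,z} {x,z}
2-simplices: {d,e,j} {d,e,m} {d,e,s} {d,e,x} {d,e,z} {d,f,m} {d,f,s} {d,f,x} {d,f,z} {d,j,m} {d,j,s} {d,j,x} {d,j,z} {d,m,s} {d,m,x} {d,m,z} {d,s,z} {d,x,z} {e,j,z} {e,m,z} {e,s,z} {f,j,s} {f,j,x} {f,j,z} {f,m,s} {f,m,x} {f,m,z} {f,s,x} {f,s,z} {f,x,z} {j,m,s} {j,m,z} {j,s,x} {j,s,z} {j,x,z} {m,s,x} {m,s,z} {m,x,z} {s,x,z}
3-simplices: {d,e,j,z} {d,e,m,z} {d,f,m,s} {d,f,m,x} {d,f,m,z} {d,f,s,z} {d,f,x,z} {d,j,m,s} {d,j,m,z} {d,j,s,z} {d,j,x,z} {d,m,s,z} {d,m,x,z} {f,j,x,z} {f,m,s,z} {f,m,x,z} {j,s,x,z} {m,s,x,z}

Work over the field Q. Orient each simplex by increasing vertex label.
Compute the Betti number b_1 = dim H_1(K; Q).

b_1=0

n_0=8 n_1=27 n_2=39 n_3=18  [Q]
∂1: piv[de,df,dj,dm,ds,dx,dz] rk=7  ker:ej,em,es,ex,ez,fj,fm,fs,fx,fz,jm,js,jx,jz,ms,mx,mz,sx,sz,xz
∂2: piv[dej,dem,des,dex,dez,dfm,dfs,dfx,dfz,djm,djs,djx,djz,dms,dmx,dmz,dsz,dxz,fjs,fsx] rk=20  ker:ejz,emz,esz,fjx,fjz,fms,fmx,fmz,fsz,fxz,jms,jmz,jsx,jsz,jxz,msx,msz,mxz,sxz
∂3: piv[dejz,demz,dfms,dfmx,dfmz,dfsz,dfxz,djms,djmz,djsz,djxz,dmsz,dmxz,fjxz,jsxz,msxz] rk=16  ker:fmsz,fmxz
b_1=(27−7)−20=0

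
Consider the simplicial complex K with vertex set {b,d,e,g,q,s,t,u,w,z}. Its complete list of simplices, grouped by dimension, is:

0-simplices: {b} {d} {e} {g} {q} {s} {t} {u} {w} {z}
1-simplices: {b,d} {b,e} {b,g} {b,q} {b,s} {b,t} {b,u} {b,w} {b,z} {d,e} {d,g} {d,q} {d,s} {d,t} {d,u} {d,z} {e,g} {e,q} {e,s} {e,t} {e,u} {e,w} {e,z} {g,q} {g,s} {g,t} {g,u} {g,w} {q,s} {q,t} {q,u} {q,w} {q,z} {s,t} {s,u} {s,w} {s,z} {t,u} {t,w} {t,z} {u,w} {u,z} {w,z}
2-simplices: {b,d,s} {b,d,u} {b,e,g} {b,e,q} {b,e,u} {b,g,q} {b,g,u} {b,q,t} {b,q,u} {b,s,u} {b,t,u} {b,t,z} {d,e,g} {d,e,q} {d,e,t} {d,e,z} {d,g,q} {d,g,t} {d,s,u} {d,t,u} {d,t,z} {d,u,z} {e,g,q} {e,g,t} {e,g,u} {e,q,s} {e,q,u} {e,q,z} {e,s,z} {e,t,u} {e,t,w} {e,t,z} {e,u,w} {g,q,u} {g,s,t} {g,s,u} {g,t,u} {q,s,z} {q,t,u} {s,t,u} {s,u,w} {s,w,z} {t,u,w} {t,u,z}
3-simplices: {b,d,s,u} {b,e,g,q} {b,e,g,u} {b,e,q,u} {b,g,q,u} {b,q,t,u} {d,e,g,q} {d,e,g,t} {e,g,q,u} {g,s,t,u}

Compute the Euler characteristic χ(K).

χ(K)=1

n_0=10 n_1=43 n_2=44 n_3=10
χ=+10−43+44−10=1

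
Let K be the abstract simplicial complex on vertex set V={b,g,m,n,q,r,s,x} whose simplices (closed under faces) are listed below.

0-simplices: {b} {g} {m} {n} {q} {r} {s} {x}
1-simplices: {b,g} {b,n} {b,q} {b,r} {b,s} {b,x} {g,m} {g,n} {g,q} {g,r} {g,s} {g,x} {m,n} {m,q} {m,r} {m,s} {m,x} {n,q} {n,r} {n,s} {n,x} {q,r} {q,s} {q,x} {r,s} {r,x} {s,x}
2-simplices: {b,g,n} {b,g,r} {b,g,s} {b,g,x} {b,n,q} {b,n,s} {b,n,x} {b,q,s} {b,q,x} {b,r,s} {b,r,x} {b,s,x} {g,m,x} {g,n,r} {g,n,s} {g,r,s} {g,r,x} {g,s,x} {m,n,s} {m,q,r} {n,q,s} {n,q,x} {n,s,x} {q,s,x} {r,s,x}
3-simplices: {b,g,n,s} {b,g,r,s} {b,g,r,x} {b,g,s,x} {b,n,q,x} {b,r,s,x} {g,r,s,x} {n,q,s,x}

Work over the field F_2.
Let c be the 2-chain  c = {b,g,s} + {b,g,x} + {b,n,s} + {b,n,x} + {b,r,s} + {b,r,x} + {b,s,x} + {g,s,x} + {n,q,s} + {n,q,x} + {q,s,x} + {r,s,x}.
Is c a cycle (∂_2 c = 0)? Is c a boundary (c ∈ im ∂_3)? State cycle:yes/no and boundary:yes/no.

n_0=8 n_1=27 n_2=25 n_3=8  [Z2]
∂1: piv[bg,bn,bq,br,bs,bx,gm] rk=7  ker:gn,gq,gr,gs,gx,mn,mq,mr,ms,mx,nq,nr,ns,nx,qr,qs,qx,rs,rx,sx
∂2: piv[bgn,bgr,bgs,bgx,bnq,bns,bnx,bqs,bqx,brs,brx,bsx,gmx,gnr,mns,mqr] rk=16  ker:gns,grs,grx,gsx,nqs,nqx,nsx,qsx,rsx
∂3: piv[bgns,bgrs,bgrx,bgsx,bnqx,brsx,nqsx] rk=7  ker:grsx
∂2c = 0
c vs im∂3: residual ≠ 0 ⇒ not boundary

cycle:yes boundary:no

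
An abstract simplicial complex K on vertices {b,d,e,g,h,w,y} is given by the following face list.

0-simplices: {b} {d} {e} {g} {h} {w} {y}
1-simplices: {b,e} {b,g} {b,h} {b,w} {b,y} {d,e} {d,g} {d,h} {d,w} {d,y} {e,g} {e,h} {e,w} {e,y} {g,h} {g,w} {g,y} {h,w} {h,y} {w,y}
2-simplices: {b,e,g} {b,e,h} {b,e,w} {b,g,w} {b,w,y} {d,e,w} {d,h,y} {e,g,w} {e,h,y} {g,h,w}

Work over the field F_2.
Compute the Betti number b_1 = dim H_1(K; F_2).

b_1=5

n_0=7 n_1=20 n_2=10  [Z2]
∂1: piv[be,bg,bh,bw,by,de] rk=6  ker:dg,dh,dw,dy,eg,eh,ew,ey,gh,gw,gy,hw,hy,wy
∂2: piv[beg,beh,bew,bgw,bwy,dew,dhy,ehy,ghw] rk=9  ker:egw
b_1=(20−6)−9=5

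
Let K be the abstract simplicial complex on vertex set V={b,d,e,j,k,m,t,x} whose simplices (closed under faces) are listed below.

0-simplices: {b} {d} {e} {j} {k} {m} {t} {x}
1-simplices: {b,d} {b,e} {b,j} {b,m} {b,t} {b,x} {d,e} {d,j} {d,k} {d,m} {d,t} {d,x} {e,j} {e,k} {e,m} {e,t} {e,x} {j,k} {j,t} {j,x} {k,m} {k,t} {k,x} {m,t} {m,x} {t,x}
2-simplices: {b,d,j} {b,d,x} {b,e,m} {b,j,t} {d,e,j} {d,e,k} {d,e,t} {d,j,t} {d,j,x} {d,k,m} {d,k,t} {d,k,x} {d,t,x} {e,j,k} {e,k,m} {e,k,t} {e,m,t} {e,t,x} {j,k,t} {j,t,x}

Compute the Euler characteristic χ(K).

χ(K)=2

n_0=8 n_1=26 n_2=20
χ=+8−26+20=2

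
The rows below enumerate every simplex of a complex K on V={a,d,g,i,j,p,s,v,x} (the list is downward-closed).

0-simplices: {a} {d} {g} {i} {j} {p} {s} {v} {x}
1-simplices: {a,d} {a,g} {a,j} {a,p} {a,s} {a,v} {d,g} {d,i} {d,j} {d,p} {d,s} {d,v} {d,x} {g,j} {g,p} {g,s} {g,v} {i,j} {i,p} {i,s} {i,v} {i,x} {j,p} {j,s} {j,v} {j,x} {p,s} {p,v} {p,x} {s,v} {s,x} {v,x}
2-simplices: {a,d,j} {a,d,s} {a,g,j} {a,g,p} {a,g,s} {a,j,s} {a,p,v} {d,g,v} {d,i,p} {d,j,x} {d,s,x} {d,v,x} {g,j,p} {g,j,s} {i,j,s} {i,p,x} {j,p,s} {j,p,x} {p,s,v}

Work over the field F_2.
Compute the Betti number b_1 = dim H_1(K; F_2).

n_0=9 n_1=32 n_2=19  [Z2]
∂1: piv[ad,ag,aj,ap,as,av,di,dx] rk=8  ker:dg,dj,dp,ds,dv,gj,gp,gs,gv,ij,ip,is,iv,ix,jp,js,jv,jx,ps,pv,px,sv,sx,vx
∂2: piv[adj,ads,agj,agp,ags,ajs,apv,dgv,dip,djx,dsx,dvx,gjp,ijs,ipx,jps,jpx,psv] rk=18  ker:gjs
b_1=(32−8)−18=6

b_1=6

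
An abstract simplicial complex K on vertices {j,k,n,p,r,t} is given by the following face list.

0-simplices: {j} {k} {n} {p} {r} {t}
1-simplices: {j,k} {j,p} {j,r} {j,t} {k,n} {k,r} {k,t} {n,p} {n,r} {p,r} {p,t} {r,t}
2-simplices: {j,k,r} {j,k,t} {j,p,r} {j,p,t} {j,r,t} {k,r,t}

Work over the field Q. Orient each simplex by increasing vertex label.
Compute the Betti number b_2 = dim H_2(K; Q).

b_2=1

n_0=6 n_1=12 n_2=6  [Q]
∂1: piv[jk,jp,jr,jt,kn] rk=5  ker:kr,kt,np,nr,pr,pt,rt
∂2: piv[jkr,jkt,jpr,jpt,jrt] rk=5  ker:krt
b_2=(6−5)−0=1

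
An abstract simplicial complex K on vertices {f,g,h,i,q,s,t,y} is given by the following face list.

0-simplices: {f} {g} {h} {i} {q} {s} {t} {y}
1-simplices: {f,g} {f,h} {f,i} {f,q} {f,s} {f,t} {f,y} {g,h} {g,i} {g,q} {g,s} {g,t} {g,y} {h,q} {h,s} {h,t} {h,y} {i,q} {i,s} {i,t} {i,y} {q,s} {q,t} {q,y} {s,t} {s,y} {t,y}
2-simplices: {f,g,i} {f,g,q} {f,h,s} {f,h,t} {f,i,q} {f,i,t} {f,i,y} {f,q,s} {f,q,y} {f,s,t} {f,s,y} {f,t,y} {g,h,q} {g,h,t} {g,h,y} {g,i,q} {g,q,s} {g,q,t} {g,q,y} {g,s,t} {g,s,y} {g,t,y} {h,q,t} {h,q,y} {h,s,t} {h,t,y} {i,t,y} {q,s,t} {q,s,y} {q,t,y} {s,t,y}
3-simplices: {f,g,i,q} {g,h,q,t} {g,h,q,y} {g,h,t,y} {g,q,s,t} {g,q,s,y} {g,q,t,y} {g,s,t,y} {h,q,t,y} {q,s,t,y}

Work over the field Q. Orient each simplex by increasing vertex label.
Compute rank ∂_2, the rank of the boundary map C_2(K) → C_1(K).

rank∂_2=19

n_0=8 n_1=27 n_2=31 n_3=10  [Q]
∂1: piv[fg,fh,fi,fq,fs,ft,fy] rk=7  ker:gh,gi,gq,gs,gt,gy,hq,hs,ht,hy,iq,is,it,iy,qs,qt,qy,st,sy,ty
∂2: piv[fgi,fgq,fhs,fht,fiq,fit,fiy,fqs,fqy,fst,fsy,fty,ghq,ght,ghy,gqs,gqt,gqy,gst] rk=19  ker:giq,gsy,gty,hqt,hqy,hst,hty,ity,qst,qsy,qty,sty
∂3: piv[fgiq,ghqt,ghqy,ghty,gqst,gqsy,gqty,gsty] rk=8  ker:hqty,qsty
rk∂_2=19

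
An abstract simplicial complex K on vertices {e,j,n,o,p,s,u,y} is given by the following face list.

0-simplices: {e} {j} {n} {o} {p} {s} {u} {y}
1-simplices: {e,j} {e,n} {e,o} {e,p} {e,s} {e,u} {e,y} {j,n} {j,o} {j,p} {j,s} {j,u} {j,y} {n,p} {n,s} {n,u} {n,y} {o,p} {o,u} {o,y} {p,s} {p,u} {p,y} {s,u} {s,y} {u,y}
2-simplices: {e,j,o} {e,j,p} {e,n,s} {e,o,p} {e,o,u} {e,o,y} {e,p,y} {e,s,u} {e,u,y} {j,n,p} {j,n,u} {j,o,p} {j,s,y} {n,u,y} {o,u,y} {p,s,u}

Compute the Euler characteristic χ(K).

n_0=8 n_1=26 n_2=16
χ=+8−26+16=-2

χ(K)=-2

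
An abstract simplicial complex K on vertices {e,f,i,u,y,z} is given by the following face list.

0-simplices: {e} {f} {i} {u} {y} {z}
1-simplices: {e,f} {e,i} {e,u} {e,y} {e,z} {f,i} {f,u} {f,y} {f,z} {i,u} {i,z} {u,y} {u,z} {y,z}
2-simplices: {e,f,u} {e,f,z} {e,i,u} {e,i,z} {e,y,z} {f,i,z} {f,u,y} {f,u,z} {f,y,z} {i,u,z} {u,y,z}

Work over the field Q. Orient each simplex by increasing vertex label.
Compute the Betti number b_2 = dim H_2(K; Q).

b_2=2

n_0=6 n_1=14 n_2=11  [Q]
∂1: piv[ef,ei,eu,ey,ez] rk=5  ker:fi,fu,fy,fz,iu,iz,uy,uz,yz
∂2: piv[efu,efz,eiu,eiz,eyz,fiz,fuy,fuz,fyz] rk=9  ker:iuz,uyz
b_2=(11−9)−0=2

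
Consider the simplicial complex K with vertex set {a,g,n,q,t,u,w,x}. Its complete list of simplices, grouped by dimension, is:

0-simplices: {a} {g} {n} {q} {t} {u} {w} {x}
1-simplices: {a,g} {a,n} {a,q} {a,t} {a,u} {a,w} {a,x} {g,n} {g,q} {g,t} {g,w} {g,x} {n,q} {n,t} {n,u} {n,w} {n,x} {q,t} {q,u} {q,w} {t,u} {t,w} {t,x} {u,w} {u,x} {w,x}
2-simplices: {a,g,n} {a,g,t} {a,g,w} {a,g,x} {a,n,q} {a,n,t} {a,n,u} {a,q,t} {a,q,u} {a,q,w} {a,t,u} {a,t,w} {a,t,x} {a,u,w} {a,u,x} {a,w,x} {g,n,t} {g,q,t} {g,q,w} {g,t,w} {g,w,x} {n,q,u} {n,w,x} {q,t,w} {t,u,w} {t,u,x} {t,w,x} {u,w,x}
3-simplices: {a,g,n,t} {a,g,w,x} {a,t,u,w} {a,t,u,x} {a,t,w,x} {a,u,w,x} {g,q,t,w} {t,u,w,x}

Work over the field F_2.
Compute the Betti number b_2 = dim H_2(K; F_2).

b_2=3

n_0=8 n_1=26 n_2=28 n_3=8  [Z2]
∂1: piv[ag,an,aq,at,au,aw,ax] rk=7  ker:gn,gq,gt,gw,gx,nq,nt,nu,nw,nx,qt,qu,qw,tu,tw,tx,uw,ux,wx
∂2: piv[agn,agt,agw,agx,anq,ant,anu,aqt,aqu,aqw,atu,atw,atx,auw,aux,awx,gqt,nwx] rk=18  ker:gnt,gqw,gtw,gwx,nqu,qtw,tuw,tux,twx,uwx
∂3: piv[agnt,agwx,atuw,atux,atwx,auwx,gqtw] rk=7  ker:tuwx
b_2=(28−18)−7=3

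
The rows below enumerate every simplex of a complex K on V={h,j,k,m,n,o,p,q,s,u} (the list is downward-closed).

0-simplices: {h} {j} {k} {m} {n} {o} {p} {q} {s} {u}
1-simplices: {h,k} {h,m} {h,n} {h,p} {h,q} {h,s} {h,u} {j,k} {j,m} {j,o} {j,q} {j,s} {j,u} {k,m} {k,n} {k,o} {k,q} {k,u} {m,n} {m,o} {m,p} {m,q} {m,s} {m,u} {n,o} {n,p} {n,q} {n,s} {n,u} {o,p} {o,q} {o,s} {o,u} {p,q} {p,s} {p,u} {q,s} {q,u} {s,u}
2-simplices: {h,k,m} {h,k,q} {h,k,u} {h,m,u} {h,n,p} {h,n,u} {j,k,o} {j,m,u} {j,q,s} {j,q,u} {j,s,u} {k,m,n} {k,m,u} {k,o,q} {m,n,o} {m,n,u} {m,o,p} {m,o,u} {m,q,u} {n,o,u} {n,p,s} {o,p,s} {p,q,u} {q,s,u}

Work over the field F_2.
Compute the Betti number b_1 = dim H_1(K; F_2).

b_1=9

n_0=10 n_1=39 n_2=24  [Z2]
∂1: piv[hk,hm,hn,hp,hq,hs,hu,jk,jo] rk=9  ker:jm,jq,js,ju,km,kn,ko,kq,ku,mn,mo,mp,mq,ms,mu,no,np,nq,ns,nu,op,oq,os,ou,pq,ps,pu,qs,qu,su
∂2: piv[hkm,hkq,hku,hmu,hnp,hnu,jko,jmu,jqs,jqu,jsu,kmn,koq,mno,mnu,mop,mou,mqu,nps,ops,pqu] rk=21  ker:kmu,nou,qsu
b_1=(39−9)−21=9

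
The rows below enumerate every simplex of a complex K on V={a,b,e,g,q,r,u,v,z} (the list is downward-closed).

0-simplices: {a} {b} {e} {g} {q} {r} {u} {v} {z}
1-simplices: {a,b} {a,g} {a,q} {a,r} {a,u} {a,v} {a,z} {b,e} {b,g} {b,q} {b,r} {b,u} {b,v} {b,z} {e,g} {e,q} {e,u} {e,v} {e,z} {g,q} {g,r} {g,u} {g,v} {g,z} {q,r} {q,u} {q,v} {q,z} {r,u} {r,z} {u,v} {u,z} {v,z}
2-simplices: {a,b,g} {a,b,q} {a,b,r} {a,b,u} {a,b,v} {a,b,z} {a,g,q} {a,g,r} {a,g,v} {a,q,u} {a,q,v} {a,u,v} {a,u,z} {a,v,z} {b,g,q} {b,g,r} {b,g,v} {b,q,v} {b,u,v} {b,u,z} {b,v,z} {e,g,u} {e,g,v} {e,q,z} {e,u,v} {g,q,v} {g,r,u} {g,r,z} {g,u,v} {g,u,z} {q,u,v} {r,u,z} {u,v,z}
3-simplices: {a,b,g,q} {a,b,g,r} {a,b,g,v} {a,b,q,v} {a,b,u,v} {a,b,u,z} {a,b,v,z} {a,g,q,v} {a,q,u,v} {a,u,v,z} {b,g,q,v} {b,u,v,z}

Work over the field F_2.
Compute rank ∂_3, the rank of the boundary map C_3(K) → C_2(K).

n_0=9 n_1=33 n_2=33 n_3=12  [Z2]
∂1: piv[ab,ag,aq,ar,au,av,az,be] rk=8  ker:bg,bq,br,bu,bv,bz,eg,eq,eu,ev,ez,gq,gr,gu,gv,gz,qr,qu,qv,qz,ru,rz,uv,uz,vz
∂2: piv[abg,abq,abr,abu,abv,abz,agq,agr,agv,aqu,aqv,auv,auz,avz,egu,egv,eqz,euv,gru,grz,guz] rk=21  ker:bgq,bgr,bgv,bqv,buv,buz,bvz,gqv,guv,quv,ruz,uvz
∂3: piv[abgq,abgr,abgv,abqv,abuv,abuz,abvz,agqv,aquv,auvz] rk=10  ker:bgqv,buvz
rk∂_3=10

rank∂_3=10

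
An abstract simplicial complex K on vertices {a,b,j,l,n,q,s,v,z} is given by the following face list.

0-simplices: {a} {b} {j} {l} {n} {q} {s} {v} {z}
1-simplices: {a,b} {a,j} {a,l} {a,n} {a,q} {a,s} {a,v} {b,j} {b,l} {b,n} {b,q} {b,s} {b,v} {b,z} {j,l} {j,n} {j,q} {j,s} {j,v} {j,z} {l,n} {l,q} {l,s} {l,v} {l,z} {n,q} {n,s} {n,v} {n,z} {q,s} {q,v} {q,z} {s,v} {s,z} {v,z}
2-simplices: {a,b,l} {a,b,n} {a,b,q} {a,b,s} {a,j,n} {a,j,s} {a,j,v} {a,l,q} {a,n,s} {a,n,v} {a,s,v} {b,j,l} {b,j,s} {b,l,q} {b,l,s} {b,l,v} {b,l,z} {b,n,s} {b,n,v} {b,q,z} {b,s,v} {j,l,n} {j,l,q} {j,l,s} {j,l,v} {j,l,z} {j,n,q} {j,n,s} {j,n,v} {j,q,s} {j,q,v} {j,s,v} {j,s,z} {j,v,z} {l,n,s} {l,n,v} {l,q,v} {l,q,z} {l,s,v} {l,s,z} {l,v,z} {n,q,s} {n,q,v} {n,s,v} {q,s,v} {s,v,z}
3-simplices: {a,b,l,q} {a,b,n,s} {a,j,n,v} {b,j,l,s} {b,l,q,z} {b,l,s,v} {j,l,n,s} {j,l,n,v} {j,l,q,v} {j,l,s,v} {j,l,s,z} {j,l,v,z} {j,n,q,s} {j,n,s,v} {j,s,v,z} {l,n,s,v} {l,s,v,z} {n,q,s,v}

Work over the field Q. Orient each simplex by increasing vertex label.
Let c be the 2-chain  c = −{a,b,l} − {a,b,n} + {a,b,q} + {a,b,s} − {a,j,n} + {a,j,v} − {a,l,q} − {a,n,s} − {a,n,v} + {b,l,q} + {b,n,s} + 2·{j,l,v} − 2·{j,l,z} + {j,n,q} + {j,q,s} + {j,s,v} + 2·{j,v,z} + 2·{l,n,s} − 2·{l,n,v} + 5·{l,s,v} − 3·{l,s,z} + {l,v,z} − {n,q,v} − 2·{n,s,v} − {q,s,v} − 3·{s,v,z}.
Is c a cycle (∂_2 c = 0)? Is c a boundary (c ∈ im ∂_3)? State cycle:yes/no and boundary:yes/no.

n_0=9 n_1=35 n_2=46 n_3=18  [Q]
∂1: piv[ab,aj,al,an,aq,as,av,bz] rk=8  ker:bj,bl,bn,bq,bs,bv,jl,jn,jq,js,jv,jz,ln,lq,ls,lv,lz,nq,ns,nv,nz,qs,qv,qz,sv,sz,vz
∂2: piv[abl,abn,abq,abs,ajn,ajs,ajv,alq,ans,anv,asv,bjl,bjs,bls,blv,blz,bnv,bqz,jln,jlq,jlz,jnq,jqs,jqv,jsz,jvz] rk=26  ker:blq,bns,bsv,jls,jlv,jns,jnv,jsv,lns,lnv,lqv,lqz,lsv,lsz,lvz,nqs,nqv,nsv,qsv,svz
∂3: piv[ablq,abns,ajnv,bjls,blqz,blsv,jlns,jlnv,jlqv,jlsv,jlsz,jlvz,jnqs,jnsv,jsvz,nqsv] rk=16  ker:lnsv,lsvz
∂2c = 0
c vs im∂3: reduces to 0 ⇒ boundary

cycle:yes boundary:yes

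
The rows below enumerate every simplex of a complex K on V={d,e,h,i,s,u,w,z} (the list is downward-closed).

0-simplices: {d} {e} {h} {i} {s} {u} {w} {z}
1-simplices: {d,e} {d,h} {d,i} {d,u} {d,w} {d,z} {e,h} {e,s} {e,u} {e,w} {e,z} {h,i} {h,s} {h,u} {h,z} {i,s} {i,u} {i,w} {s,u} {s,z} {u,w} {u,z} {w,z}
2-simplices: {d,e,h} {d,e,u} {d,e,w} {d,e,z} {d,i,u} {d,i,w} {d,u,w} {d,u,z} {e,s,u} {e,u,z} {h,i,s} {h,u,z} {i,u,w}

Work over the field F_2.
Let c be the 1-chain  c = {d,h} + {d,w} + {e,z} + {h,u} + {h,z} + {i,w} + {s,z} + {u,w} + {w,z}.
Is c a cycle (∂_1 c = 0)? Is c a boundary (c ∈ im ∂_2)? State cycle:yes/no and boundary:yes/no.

n_0=8 n_1=23 n_2=13  [Z2]
∂1: piv[de,dh,di,du,dw,dz,es] rk=7  ker:eh,eu,ew,ez,hi,hs,hu,hz,is,iu,iw,su,sz,uw,uz,wz
∂2: piv[deh,deu,dew,dez,diu,diw,duw,duz,esu,his,huz] rk=11  ker:euz,iuw
∂1c = {e} + {h} + {i} + {s}

cycle:no boundary:no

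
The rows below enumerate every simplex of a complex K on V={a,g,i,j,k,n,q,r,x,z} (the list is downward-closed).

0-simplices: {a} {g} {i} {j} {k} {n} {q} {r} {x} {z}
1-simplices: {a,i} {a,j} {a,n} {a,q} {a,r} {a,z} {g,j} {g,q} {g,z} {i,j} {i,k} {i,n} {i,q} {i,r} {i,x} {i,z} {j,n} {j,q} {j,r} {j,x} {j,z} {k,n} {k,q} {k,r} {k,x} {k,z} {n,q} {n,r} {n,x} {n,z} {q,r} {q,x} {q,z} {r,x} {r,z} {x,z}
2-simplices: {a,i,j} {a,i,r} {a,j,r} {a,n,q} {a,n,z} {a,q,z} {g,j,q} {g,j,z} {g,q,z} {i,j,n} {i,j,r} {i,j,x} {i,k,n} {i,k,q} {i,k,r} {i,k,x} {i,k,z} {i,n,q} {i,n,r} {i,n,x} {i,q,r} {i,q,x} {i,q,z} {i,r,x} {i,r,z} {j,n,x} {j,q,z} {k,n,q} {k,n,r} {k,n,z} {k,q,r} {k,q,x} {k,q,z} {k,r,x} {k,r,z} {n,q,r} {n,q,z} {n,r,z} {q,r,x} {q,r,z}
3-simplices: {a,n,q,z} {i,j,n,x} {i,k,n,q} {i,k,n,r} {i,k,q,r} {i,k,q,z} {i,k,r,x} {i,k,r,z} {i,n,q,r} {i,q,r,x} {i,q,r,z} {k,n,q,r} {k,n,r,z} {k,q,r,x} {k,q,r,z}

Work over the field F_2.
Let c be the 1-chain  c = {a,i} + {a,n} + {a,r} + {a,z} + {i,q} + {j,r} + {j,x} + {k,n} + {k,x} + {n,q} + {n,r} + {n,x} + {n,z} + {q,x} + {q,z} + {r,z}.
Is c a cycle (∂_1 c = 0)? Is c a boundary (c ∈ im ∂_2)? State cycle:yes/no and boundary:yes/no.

cycle:yes boundary:yes

n_0=10 n_1=36 n_2=40 n_3=15  [Z2]
∂1: piv[ai,aj,an,aq,ar,az,gj,ik,ix] rk=9  ker:gq,gz,ij,in,iq,ir,iz,jn,jq,jr,jx,jz,kn,kq,kr,kx,kz,nq,nr,nx,nz,qr,qx,qz,rx,rz,xz
∂2: piv[aij,air,ajr,anq,anz,aqz,gjq,gjz,gqz,ijn,ijx,ikn,ikq,ikr,ikx,ikz,inq,inr,inx,iqr,iqx,iqz,irx,irz] rk=24  ker:ijr,jnx,jqz,knq,knr,knz,kqr,kqx,kqz,krx,krz,nqr,nqz,nrz,qrx,qrz
∂3: piv[anqz,ijnx,iknq,iknr,ikqr,ikqz,ikrx,ikrz,inqr,iqrx,iqrz,knrz,kqrx] rk=13  ker:knqr,kqrz
∂1c = 0
c vs im∂2: reduces to 0 ⇒ boundary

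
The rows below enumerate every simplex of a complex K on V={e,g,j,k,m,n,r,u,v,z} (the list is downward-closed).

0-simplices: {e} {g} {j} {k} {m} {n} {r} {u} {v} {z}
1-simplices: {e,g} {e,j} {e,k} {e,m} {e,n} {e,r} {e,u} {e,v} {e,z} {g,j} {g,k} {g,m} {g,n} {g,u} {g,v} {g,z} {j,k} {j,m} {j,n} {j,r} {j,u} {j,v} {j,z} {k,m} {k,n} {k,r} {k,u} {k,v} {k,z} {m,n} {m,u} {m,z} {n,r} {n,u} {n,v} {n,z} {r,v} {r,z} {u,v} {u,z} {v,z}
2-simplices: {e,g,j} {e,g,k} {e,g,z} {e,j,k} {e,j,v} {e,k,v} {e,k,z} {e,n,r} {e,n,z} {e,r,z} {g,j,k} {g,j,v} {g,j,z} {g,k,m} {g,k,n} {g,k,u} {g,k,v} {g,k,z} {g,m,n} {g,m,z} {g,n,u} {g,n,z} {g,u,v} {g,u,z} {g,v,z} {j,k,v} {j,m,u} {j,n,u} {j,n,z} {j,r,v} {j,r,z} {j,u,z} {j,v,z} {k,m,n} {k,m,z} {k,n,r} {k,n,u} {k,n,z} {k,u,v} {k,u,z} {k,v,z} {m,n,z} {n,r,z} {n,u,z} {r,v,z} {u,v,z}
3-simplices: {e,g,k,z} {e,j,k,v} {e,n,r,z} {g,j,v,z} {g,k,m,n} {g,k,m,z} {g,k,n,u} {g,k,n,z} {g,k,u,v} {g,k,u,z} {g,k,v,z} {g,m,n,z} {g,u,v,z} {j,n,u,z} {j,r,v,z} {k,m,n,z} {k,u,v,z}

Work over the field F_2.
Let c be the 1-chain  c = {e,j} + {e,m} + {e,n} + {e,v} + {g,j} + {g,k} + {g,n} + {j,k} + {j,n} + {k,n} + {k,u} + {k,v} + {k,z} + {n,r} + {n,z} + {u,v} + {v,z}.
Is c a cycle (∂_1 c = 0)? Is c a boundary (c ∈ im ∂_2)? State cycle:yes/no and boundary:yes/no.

cycle:no boundary:no

n_0=10 n_1=41 n_2=46 n_3=17  [Z2]
∂1: piv[eg,ej,ek,em,en,er,eu,ev,ez] rk=9  ker:gj,gk,gm,gn,gu,gv,gz,jk,jm,jn,jr,ju,jv,jz,km,kn,kr,ku,kv,kz,mn,mu,mz,nr,nu,nv,nz,rv,rz,uv,uz,vz
∂2: piv[egj,egk,egz,ejk,ejv,ekv,ekz,enr,enz,erz,gjv,gjz,gkm,gkn,gku,gmn,gmz,gnu,gnz,guv,guz,gvz,jmu,jnu,jnz,jrv,jrz,knr] rk=28  ker:gjk,gkv,gkz,jkv,juz,jvz,kmn,kmz,knu,knz,kuv,kuz,kvz,mnz,nrz,nuz,rvz,uvz
∂3: piv[egkz,ejkv,enrz,gjvz,gkmn,gkmz,gknu,gknz,gkuv,gkuz,gkvz,gmnz,guvz,jnuz,jrvz] rk=15  ker:kmnz,kuvz
∂1c = {g} + {m} + {r} + {z}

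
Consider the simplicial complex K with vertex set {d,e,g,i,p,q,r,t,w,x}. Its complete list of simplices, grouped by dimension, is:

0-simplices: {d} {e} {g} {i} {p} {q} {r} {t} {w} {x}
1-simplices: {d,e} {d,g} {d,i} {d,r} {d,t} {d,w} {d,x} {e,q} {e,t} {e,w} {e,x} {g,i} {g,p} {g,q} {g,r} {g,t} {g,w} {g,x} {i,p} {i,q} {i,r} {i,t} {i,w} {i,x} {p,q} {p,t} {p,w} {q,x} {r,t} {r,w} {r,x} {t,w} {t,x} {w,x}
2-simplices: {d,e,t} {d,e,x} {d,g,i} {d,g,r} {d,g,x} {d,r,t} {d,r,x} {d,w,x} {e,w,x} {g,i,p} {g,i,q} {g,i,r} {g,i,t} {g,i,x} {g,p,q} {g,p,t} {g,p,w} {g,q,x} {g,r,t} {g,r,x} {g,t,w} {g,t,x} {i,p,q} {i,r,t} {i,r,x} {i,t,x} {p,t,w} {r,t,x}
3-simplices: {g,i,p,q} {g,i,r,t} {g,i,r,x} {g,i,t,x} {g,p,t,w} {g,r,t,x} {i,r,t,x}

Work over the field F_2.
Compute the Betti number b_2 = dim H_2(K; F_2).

n_0=10 n_1=34 n_2=28 n_3=7  [Z2]
∂1: piv[de,dg,di,dr,dt,dw,dx,eq,gp] rk=9  ker:et,ew,ex,gi,gq,gr,gt,gw,gx,ip,iq,ir,it,iw,ix,pq,pt,pw,qx,rt,rw,rx,tw,tx,wx
∂2: piv[det,dex,dgi,dgr,dgx,drt,drx,dwx,ewx,gip,giq,gir,git,gix,gpq,gpt,gpw,gqx,grt,gtw,gtx] rk=21  ker:grx,ipq,irt,irx,itx,ptw,rtx
∂3: piv[gipq,girt,girx,gitx,gptw,grtx] rk=6  ker:irtx
b_2=(28−21)−6=1

b_2=1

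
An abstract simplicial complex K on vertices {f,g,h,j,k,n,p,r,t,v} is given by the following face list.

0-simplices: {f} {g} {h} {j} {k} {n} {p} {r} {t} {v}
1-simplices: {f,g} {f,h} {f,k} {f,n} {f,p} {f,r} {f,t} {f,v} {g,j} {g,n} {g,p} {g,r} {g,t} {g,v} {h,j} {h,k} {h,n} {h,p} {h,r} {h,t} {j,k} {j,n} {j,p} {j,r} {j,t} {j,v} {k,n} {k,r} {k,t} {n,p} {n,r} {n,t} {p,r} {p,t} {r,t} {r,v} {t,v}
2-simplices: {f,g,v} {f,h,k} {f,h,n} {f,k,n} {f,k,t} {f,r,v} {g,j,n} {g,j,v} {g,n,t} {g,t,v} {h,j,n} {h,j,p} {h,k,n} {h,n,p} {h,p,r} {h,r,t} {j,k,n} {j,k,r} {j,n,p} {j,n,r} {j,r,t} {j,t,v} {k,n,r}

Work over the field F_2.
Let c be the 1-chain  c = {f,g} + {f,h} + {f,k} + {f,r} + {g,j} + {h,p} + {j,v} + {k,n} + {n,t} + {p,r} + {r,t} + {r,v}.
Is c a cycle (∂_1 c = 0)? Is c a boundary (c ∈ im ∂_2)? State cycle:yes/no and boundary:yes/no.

cycle:yes boundary:no

n_0=10 n_1=37 n_2=23  [Z2]
∂1: piv[fg,fh,fk,fn,fp,fr,ft,fv,gj] rk=9  ker:gn,gp,gr,gt,gv,hj,hk,hn,hp,hr,ht,jk,jn,jp,jr,jt,jv,kn,kr,kt,np,nr,nt,pr,pt,rt,rv,tv
∂2: piv[fgv,fhk,fhn,fkn,fkt,frv,gjn,gjv,gnt,gtv,hjn,hjp,hnp,hpr,hrt,jkn,jkr,jnr,jrt,jtv] rk=20  ker:hkn,jnp,knr
∂1c = 0
c vs im∂2: residual ≠ 0 ⇒ not boundary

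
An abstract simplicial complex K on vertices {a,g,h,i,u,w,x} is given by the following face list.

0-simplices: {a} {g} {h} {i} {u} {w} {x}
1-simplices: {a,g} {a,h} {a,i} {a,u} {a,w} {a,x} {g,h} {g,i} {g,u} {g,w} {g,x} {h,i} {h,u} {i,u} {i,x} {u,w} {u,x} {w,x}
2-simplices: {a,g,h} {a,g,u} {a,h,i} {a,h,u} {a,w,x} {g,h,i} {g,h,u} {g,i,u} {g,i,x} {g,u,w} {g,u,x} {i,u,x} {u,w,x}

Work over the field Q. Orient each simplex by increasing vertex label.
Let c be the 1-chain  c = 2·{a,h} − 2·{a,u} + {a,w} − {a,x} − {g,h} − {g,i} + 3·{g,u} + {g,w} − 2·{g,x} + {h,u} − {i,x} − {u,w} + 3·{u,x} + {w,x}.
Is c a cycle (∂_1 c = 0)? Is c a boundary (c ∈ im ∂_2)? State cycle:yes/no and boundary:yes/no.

cycle:yes boundary:yes

n_0=7 n_1=18 n_2=13  [Q]
∂1: piv[ag,ah,ai,au,aw,ax] rk=6  ker:gh,gi,gu,gw,gx,hi,hu,iu,ix,uw,ux,wx
∂2: piv[agh,agu,ahi,ahu,awx,ghi,giu,gix,guw,gux,uwx] rk=11  ker:ghu,iux
∂1c = 0
c vs im∂2: reduces to 0 ⇒ boundary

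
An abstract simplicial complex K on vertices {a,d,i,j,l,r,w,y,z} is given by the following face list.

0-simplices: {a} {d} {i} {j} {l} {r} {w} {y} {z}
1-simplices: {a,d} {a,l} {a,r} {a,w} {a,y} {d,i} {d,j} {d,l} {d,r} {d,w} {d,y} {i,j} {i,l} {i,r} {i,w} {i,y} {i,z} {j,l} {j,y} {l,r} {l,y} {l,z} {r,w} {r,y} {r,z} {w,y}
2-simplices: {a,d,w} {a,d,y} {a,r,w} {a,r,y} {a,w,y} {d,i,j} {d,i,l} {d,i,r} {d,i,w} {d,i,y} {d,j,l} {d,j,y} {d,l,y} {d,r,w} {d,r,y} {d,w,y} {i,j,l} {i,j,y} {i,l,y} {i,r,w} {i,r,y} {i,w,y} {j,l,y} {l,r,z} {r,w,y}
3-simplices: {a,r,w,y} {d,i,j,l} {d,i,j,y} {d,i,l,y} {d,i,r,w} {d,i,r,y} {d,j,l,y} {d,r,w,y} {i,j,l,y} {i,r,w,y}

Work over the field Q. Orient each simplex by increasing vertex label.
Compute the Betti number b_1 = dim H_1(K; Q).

b_1=3

n_0=9 n_1=26 n_2=25 n_3=10  [Q]
∂1: piv[ad,al,ar,aw,ay,di,dj,iz] rk=8  ker:dl,dr,dw,dy,ij,il,ir,iw,iy,jl,jy,lr,ly,lz,rw,ry,rz,wy
∂2: piv[adw,ady,arw,ary,awy,dij,dil,dir,diw,diy,djl,djy,dly,drw,lrz] rk=15  ker:dry,dwy,ijl,ijy,ily,irw,iry,iwy,jly,rwy
∂3: piv[arwy,dijl,dijy,dily,dirw,diry,djly,drwy,irwy] rk=9  ker:ijly
b_1=(26−8)−15=3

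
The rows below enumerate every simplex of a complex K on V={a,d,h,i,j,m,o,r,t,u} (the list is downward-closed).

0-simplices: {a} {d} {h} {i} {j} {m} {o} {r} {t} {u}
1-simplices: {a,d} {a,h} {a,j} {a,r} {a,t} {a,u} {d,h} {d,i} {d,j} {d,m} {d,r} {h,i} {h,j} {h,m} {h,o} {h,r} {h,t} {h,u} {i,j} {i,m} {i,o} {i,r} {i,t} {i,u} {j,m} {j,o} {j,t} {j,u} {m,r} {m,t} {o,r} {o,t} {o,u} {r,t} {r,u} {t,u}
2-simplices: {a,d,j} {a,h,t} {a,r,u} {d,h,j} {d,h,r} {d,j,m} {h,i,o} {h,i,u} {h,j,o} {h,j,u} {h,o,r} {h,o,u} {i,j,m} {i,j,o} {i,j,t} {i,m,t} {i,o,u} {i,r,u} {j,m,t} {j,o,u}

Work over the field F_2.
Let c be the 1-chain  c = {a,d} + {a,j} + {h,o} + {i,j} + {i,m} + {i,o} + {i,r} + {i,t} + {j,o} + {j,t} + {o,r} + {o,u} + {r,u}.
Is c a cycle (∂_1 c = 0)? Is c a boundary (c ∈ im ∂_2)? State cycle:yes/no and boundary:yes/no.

cycle:no boundary:no

n_0=10 n_1=36 n_2=20  [Z2]
∂1: piv[ad,ah,aj,ar,at,au,di,dm,ho] rk=9  ker:dh,dj,dr,hi,hj,hm,hr,ht,hu,ij,im,io,ir,it,iu,jm,jo,jt,ju,mr,mt,or,ot,ou,rt,ru,tu
∂2: piv[adj,aht,aru,dhj,dhr,djm,hio,hiu,hjo,hju,hor,hou,ijm,ijo,ijt,imt,iru] rk=17  ker:iou,jmt,jou
∂1c = {d} + {h} + {i} + {m} + {o} + {r}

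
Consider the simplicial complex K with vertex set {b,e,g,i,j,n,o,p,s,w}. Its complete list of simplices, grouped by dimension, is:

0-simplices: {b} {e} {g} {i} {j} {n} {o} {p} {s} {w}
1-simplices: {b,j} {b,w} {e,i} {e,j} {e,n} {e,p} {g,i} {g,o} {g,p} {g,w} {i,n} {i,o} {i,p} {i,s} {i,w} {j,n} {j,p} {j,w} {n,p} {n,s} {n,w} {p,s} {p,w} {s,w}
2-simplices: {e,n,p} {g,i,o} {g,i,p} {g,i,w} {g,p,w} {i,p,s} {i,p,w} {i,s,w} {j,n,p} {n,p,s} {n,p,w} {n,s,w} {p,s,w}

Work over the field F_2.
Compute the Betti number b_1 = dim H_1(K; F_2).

b_1=5

n_0=10 n_1=24 n_2=13  [Z2]
∂1: piv[bj,bw,ei,ej,en,ep,gi,go,is] rk=9  ker:gp,gw,in,io,ip,iw,jn,jp,jw,np,ns,nw,ps,pw,sw
∂2: piv[enp,gio,gip,giw,gpw,ips,isw,jnp,nps,npw] rk=10  ker:ipw,nsw,psw
b_1=(24−9)−10=5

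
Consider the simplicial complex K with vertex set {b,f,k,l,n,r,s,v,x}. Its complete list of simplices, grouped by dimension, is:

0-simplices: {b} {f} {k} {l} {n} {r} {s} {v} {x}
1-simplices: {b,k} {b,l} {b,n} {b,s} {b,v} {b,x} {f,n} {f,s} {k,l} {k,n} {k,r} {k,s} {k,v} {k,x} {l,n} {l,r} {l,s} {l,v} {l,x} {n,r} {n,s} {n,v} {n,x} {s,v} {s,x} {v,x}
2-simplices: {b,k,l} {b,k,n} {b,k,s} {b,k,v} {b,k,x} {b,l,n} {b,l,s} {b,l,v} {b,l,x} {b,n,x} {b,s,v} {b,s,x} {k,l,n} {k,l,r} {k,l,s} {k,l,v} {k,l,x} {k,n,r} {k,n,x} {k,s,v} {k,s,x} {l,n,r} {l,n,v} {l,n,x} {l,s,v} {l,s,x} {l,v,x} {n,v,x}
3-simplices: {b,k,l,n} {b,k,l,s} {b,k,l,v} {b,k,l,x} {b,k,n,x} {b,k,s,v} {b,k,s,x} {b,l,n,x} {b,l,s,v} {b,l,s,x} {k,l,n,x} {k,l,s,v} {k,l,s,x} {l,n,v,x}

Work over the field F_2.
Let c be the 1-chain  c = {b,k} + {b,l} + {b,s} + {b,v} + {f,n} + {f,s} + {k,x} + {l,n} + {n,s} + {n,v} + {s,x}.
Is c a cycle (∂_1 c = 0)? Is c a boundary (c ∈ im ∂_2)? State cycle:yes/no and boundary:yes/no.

cycle:yes boundary:no

n_0=9 n_1=26 n_2=28 n_3=14  [Z2]
∂1: piv[bk,bl,bn,bs,bv,bx,fn,kr] rk=8  ker:fs,kl,kn,ks,kv,kx,ln,lr,ls,lv,lx,nr,ns,nv,nx,sv,sx,vx
∂2: piv[bkl,bkn,bks,bkv,bkx,bln,bls,blv,blx,bnx,bsv,bsx,klr,knr,lnv,lvx] rk=16  ker:kln,kls,klv,klx,knx,ksv,ksx,lnr,lnx,lsv,lsx,nvx
∂3: piv[bkln,bkls,bklv,bklx,bknx,bksv,bksx,blnx,blsv,blsx,lnvx] rk=11  ker:klnx,klsv,klsx
∂1c = 0
c vs im∂2: residual ≠ 0 ⇒ not boundary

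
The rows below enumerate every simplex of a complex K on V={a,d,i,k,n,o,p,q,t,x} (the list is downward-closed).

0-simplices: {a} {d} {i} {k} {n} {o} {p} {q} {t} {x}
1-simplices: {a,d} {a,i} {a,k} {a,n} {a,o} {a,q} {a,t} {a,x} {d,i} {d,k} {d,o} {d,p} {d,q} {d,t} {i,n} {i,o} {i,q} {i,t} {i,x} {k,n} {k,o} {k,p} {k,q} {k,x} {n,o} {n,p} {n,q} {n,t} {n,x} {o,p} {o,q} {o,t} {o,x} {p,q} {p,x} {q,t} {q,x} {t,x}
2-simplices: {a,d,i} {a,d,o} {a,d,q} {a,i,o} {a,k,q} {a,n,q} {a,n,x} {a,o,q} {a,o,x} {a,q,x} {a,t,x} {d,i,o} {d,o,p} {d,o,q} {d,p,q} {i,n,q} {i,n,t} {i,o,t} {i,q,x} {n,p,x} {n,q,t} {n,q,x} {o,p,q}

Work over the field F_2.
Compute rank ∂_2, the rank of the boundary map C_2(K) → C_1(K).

n_0=10 n_1=38 n_2=23  [Z2]
∂1: piv[ad,ai,ak,an,ao,aq,at,ax,dp] rk=9  ker:di,dk,do,dq,dt,in,io,iq,it,ix,kn,ko,kp,kq,kx,no,np,nq,nt,nx,op,oq,ot,ox,pq,px,qt,qx,tx
∂2: piv[adi,ado,adq,aio,akq,anq,anx,aoq,aox,aqx,atx,dop,dpq,inq,int,iot,iqx,npx,nqt] rk=19  ker:dio,doq,nqx,opq
rk∂_2=19

rank∂_2=19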